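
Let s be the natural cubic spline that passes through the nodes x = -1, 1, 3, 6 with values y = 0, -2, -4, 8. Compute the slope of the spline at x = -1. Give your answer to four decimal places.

Let σ_i = s''(x_i). Step sizes h_i = 2, 2, 3; slopes of the chords Δ_i = (y_(i+1) - y_i)/h_i = -1, -1, 4.
  2·σ_0 + 8·σ_1 + 2·σ_2 = 6(Δ_1 - Δ_0) = 0
  2·σ_1 + 10·σ_2 + 3·σ_3 = 6(Δ_2 - Δ_1) = 30
Natural end conditions: σ_0 = σ_3 = 0.
Forward elimination and back-substitution give σ_0 = 0, σ_1 = -15/19, σ_2 = 60/19, σ_3 = 0.
On [-1, 1], s'(x) = b_0 + 2c_0·(x + 1) + 3d_0·(x + 1)² with b_0 = Δ_0 - h_0(2σ_0 + σ_1)/6 = -14/19, c_0 = σ_0/2 = 0, d_0 = (σ_1 - σ_0)/(6h_0) = -5/76. So s'(-1) = -14/19.

-0.7368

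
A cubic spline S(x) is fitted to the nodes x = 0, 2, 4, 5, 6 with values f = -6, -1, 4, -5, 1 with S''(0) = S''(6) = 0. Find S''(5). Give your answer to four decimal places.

Let M_i = S''(x_i). Step sizes h_i = 2, 2, 1, 1; slopes of the chords Δ_i = (y_(i+1) - y_i)/h_i = 5/2, 5/2, -9, 6.
  2·M_0 + 8·M_1 + 2·M_2 = 6(Δ_1 - Δ_0) = 0
  2·M_1 + 6·M_2 + 1·M_3 = 6(Δ_2 - Δ_1) = -69
  1·M_2 + 4·M_3 + 1·M_4 = 6(Δ_3 - Δ_2) = 90
Natural end conditions: M_0 = M_4 = 0.
Hence M_0 = 0, M_1 = 61/14, M_2 = -122/7, M_3 = 188/7, M_4 = 0.

26.8571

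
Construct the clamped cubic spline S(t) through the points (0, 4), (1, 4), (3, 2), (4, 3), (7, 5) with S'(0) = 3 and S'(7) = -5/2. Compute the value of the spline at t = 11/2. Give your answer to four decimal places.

Put σ_i = S'' at the i-th knot. Here h = (1, 2, 1, 3) and Δ = (0, -1, 1, 2/3), so the interior equations h_(i-1)·σ_(i-1) + 2(h_(i-1)+h_i)·σ_i + h_i·σ_(i+1) = 6(Δ_i − Δ_(i-1)) read
  1·σ_0 + 6·σ_1 + 2·σ_2 = 6(Δ_1 - Δ_0) = -6
  2·σ_1 + 6·σ_2 + 1·σ_3 = 6(Δ_2 - Δ_1) = 12
  1·σ_2 + 8·σ_3 + 3·σ_4 = 6(Δ_3 - Δ_2) = -2
Clamped end conditions give two more equations: 2h_0·σ_0 + h_0·σ_1 = 6(Δ_0 - S'(0)) = -18 and h_3·σ_3 + 2h_3·σ_4 = 6(S'(7) - Δ_3) = -19.
Solving: σ_0 = -1089/122, σ_1 = -9/61, σ_2 = 465/244, σ_3 = 105/122, σ_4 = -2633/732.
On [4, 7], S(t) = 3 + 783/488·(t - 4) + 105/244·(t - 4)² - 3263/13176·(t - 4)³.
With (t - 4) = 3/2: S(11/2) = 21625/3904.

5.5392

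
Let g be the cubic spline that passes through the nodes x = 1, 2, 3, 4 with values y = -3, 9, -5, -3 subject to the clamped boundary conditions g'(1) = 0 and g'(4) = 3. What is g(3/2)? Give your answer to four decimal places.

2.8750

With m_i denoting the second derivative at x_i, h_i = 1, 1, 1, and Δ_i = (y_(i+1) − y_i)/h_i = 12, -14, 2:
  1·m_0 + 4·m_1 + 1·m_2 = 6(Δ_1 - Δ_0) = -156
  1·m_1 + 4·m_2 + 1·m_3 = 6(Δ_2 - Δ_1) = 96
Clamped end conditions give two more equations: 2h_0·m_0 + h_0·m_1 = 6(Δ_0 - g'(1)) = 72 and h_2·m_2 + 2h_2·m_3 = 6(g'(4) - Δ_2) = 6.
Solving the tridiagonal system: m_0 = 70, m_1 = -68, m_2 = 46, m_3 = -20.
On [1, 2], g(x) = -3 + 0·(x - 1) + 35·(x - 1)² - 23·(x - 1)³.
With (x - 1) = 1/2: g(3/2) = 23/8.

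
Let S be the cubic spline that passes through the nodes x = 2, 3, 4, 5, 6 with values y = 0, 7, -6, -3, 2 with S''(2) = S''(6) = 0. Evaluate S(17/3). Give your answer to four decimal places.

Put M_i = S'' at the i-th knot. Here h = (1, 1, 1, 1) and Δ = (7, -13, 3, 5), so the interior equations h_(i-1)·M_(i-1) + 2(h_(i-1)+h_i)·M_i + h_i·M_(i+1) = 6(Δ_i − Δ_(i-1)) read
  1·M_0 + 4·M_1 + 1·M_2 = 6(Δ_1 - Δ_0) = -120
  1·M_1 + 4·M_2 + 1·M_3 = 6(Δ_2 - Δ_1) = 96
  1·M_2 + 4·M_3 + 1·M_4 = 6(Δ_3 - Δ_2) = 12
Natural end conditions: M_0 = M_4 = 0.
Solving the tridiagonal system: M_0 = 0, M_1 = -543/14, M_2 = 246/7, M_3 = -81/14, M_4 = 0.
On [5, 6], S(x) = -3 + 97/14·(x - 5) - 81/28·(x - 5)² + 27/28·(x - 5)³.
With (x - 5) = 2/3: S(17/3) = 13/21.

0.6190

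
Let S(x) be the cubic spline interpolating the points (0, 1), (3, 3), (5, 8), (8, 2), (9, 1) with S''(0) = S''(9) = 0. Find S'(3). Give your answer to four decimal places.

Write m_i for S''(x_i). With h_i = 3, 2, 3, 1 and divided differences Δ_i = 2/3, 5/2, -2, -1, the continuity of S' gives the tridiagonal system
  3·m_0 + 10·m_1 + 2·m_2 = 6(Δ_1 - Δ_0) = 11
  2·m_1 + 10·m_2 + 3·m_3 = 6(Δ_2 - Δ_1) = -27
  3·m_2 + 8·m_3 + 1·m_4 = 6(Δ_3 - Δ_2) = 6
Natural end conditions: m_0 = m_4 = 0.
Hence m_0 = 0, m_1 = 1249/678, m_2 = -1258/339, m_3 = 242/113, m_4 = 0.
On [3, 5], S'(x) = b_1 + 2c_1·(x - 3) + 3d_1·(x - 3)² with b_1 = Δ_1 - h_1(2m_1 + m_2)/6 = 567/226, c_1 = m_1/2 = 1249/1356, d_1 = (m_2 - m_1)/(6h_1) = -1255/2712. So S'(3) = 567/226.

2.5088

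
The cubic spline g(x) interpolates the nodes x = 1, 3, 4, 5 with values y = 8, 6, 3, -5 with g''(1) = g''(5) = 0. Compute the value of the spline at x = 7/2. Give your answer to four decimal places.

With M_i denoting the second derivative at x_i, h_i = 2, 1, 1, and Δ_i = (y_(i+1) − y_i)/h_i = -1, -3, -8:
  2·M_0 + 6·M_1 + 1·M_2 = 6(Δ_1 - Δ_0) = -12
  1·M_1 + 4·M_2 + 1·M_3 = 6(Δ_2 - Δ_1) = -30
Natural end conditions: M_0 = M_3 = 0.
Hence M_0 = 0, M_1 = -18/23, M_2 = -168/23, M_3 = 0.
On [3, 4], g(x) = 6 - 35/23·(x - 3) - 9/23·(x - 3)² - 25/23·(x - 3)³.
With (x - 3) = 1/2: g(7/2) = 921/184.

5.0054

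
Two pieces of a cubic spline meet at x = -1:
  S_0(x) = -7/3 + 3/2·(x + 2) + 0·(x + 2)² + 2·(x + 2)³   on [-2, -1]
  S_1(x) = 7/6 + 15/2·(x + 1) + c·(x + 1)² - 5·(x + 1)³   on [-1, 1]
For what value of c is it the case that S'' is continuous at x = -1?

S_0''(x) = 0 + 12·(x + 2), so S_0''(-1) = 12. On the right, S_1''(-1) = 2c, so c = 6.

6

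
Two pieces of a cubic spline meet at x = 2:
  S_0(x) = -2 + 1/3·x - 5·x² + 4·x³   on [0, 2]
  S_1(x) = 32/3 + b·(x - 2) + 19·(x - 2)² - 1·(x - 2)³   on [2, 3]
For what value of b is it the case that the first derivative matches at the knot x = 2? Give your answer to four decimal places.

28.3333

S_0'(x) = 1/3 - 10·x + 12·x², so S_0'(2) = 85/3. On the right, S_1'(2) = b, so b = 85/3.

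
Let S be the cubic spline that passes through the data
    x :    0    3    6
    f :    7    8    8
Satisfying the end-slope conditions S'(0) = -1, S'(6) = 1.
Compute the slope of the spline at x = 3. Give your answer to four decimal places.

0.2500

With σ_i denoting the second derivative at x_i, h_i = 3, 3, and Δ_i = (y_(i+1) − y_i)/h_i = 1/3, 0:
  3·σ_0 + 12·σ_1 + 3·σ_2 = 6(Δ_1 - Δ_0) = -2
Clamped end conditions give two more equations: 2h_0·σ_0 + h_0·σ_1 = 6(Δ_0 - S'(0)) = 8 and h_1·σ_1 + 2h_1·σ_2 = 6(S'(6) - Δ_1) = 6.
Solving the tridiagonal system: σ_0 = 11/6, σ_1 = -1, σ_2 = 3/2.
On [3, 6], S'(x) = b_1 + 2c_1·(x - 3) + 3d_1·(x - 3)² with b_1 = Δ_1 - h_1(2σ_1 + σ_2)/6 = 1/4, c_1 = σ_1/2 = -1/2, d_1 = (σ_2 - σ_1)/(6h_1) = 5/36. So S'(3) = 1/4.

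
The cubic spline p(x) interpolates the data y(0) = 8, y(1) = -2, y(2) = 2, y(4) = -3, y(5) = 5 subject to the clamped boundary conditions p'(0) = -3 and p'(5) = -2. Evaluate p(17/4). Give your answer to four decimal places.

-0.6862

Write M_i for p''(x_i). With h_i = 1, 1, 2, 1 and divided differences Δ_i = -10, 4, -5/2, 8, the continuity of p' gives the tridiagonal system
  1·M_0 + 4·M_1 + 1·M_2 = 6(Δ_1 - Δ_0) = 84
  1·M_1 + 6·M_2 + 2·M_3 = 6(Δ_2 - Δ_1) = -39
  2·M_2 + 6·M_3 + 1·M_4 = 6(Δ_3 - Δ_2) = 63
Clamped end conditions give two more equations: 2h_0·M_0 + h_0·M_1 = 6(Δ_0 - p'(0)) = -42 and h_3·M_3 + 2h_3·M_4 = 6(p'(5) - Δ_3) = -60.
Solving: M_0 = -4985/128, M_1 = 2297/64, M_2 = -2639/128, M_3 = 781/32, M_4 = -2701/64.
On [4, 5], p(x) = -3 + 883/128·(x - 4) + 781/64·(x - 4)² - 1421/128·(x - 4)³.
With (x - 4) = 1/4: p(17/4) = -5621/8192.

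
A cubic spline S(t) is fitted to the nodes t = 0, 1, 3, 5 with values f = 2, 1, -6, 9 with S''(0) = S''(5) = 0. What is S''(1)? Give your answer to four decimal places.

Write m_i for S''(x_i). With h_i = 1, 2, 2 and divided differences Δ_i = -1, -7/2, 15/2, the continuity of S' gives the tridiagonal system
  1·m_0 + 6·m_1 + 2·m_2 = 6(Δ_1 - Δ_0) = -15
  2·m_1 + 8·m_2 + 2·m_3 = 6(Δ_2 - Δ_1) = 66
Natural end conditions: m_0 = m_3 = 0.
Solving: m_0 = 0, m_1 = -63/11, m_2 = 213/22, m_3 = 0.

-5.7273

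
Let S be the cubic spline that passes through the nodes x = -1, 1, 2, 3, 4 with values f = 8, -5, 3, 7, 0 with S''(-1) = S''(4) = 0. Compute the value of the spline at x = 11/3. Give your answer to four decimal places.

3.0724

With σ_i denoting the second derivative at x_i, h_i = 2, 1, 1, 1, and Δ_i = (y_(i+1) − y_i)/h_i = -13/2, 8, 4, -7:
  2·σ_0 + 6·σ_1 + 1·σ_2 = 6(Δ_1 - Δ_0) = 87
  1·σ_1 + 4·σ_2 + 1·σ_3 = 6(Δ_2 - Δ_1) = -24
  1·σ_2 + 4·σ_3 + 1·σ_4 = 6(Δ_3 - Δ_2) = -66
Natural end conditions: σ_0 = σ_4 = 0.
Solving: σ_0 = 0, σ_1 = 1335/86, σ_2 = -264/43, σ_3 = -1287/86, σ_4 = 0.
On [3, 4], S(x) = 7 - 173/86·(x - 3) - 1287/172·(x - 3)² + 429/172·(x - 3)³.
With (x - 3) = 2/3: S(11/3) = 1189/387.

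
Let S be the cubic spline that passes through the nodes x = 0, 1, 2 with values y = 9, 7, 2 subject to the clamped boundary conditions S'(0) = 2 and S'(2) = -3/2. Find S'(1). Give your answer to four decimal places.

-5.3750

With M_i denoting the second derivative at x_i, h_i = 1, 1, and Δ_i = (y_(i+1) − y_i)/h_i = -2, -5:
  1·M_0 + 4·M_1 + 1·M_2 = 6(Δ_1 - Δ_0) = -18
Clamped end conditions give two more equations: 2h_0·M_0 + h_0·M_1 = 6(Δ_0 - S'(0)) = -24 and h_1·M_1 + 2h_1·M_2 = 6(S'(2) - Δ_1) = 21.
Hence M_0 = -37/4, M_1 = -11/2, M_2 = 53/4.
On [1, 2], S'(x) = b_1 + 2c_1·(x - 1) + 3d_1·(x - 1)² with b_1 = Δ_1 - h_1(2M_1 + M_2)/6 = -43/8, c_1 = M_1/2 = -11/4, d_1 = (M_2 - M_1)/(6h_1) = 25/8. So S'(1) = -43/8.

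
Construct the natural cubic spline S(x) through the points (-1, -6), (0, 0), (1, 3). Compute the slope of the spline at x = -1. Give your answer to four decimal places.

6.7500

Let M_i = S''(x_i). Step sizes h_i = 1, 1; slopes of the chords Δ_i = (y_(i+1) - y_i)/h_i = 6, 3.
  1·M_0 + 4·M_1 + 1·M_2 = 6(Δ_1 - Δ_0) = -18
Natural end conditions: M_0 = M_2 = 0.
Forward elimination and back-substitution give M_0 = 0, M_1 = -9/2, M_2 = 0.
On [-1, 0], S'(x) = b_0 + 2c_0·(x + 1) + 3d_0·(x + 1)² with b_0 = Δ_0 - h_0(2M_0 + M_1)/6 = 27/4, c_0 = M_0/2 = 0, d_0 = (M_1 - M_0)/(6h_0) = -3/4. So S'(-1) = 27/4.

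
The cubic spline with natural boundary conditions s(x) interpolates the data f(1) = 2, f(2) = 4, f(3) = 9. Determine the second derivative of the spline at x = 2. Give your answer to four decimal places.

Write σ_i for s''(x_i). With h_i = 1, 1 and divided differences Δ_i = 2, 5, the continuity of s' gives the tridiagonal system
  1·σ_0 + 4·σ_1 + 1·σ_2 = 6(Δ_1 - Δ_0) = 18
Natural end conditions: σ_0 = σ_2 = 0.
Hence σ_0 = 0, σ_1 = 9/2, σ_2 = 0.

4.5000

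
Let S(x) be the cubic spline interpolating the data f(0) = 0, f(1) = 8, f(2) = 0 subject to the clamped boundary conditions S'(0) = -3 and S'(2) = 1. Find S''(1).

-52

Let M_i = S''(x_i). Step sizes h_i = 1, 1; slopes of the chords Δ_i = (y_(i+1) - y_i)/h_i = 8, -8.
  1·M_0 + 4·M_1 + 1·M_2 = 6(Δ_1 - Δ_0) = -96
Clamped end conditions give two more equations: 2h_0·M_0 + h_0·M_1 = 6(Δ_0 - S'(0)) = 66 and h_1·M_1 + 2h_1·M_2 = 6(S'(2) - Δ_1) = 54.
Forward elimination and back-substitution give M_0 = 59, M_1 = -52, M_2 = 53.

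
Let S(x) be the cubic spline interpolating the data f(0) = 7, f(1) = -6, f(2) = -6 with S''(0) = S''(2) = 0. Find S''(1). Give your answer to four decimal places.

19.5000

With M_i denoting the second derivative at x_i, h_i = 1, 1, and Δ_i = (y_(i+1) − y_i)/h_i = -13, 0:
  1·M_0 + 4·M_1 + 1·M_2 = 6(Δ_1 - Δ_0) = 78
Natural end conditions: M_0 = M_2 = 0.
Forward elimination and back-substitution give M_0 = 0, M_1 = 39/2, M_2 = 0.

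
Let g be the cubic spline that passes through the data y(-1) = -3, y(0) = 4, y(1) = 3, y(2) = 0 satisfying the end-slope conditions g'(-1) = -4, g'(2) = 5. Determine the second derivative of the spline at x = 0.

-22

With σ_i denoting the second derivative at x_i, h_i = 1, 1, 1, and Δ_i = (y_(i+1) − y_i)/h_i = 7, -1, -3:
  1·σ_0 + 4·σ_1 + 1·σ_2 = 6(Δ_1 - Δ_0) = -48
  1·σ_1 + 4·σ_2 + 1·σ_3 = 6(Δ_2 - Δ_1) = -12
Clamped end conditions give two more equations: 2h_0·σ_0 + h_0·σ_1 = 6(Δ_0 - g'(-1)) = 66 and h_2·σ_2 + 2h_2·σ_3 = 6(g'(2) - Δ_2) = 48.
Forward elimination and back-substitution give σ_0 = 44, σ_1 = -22, σ_2 = -4, σ_3 = 26.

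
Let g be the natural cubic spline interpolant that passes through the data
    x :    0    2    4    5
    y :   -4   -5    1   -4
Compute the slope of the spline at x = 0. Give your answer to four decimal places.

-2.1818

Put M_i = g'' at the i-th knot. Here h = (2, 2, 1) and Δ = (-1/2, 3, -5), so the interior equations h_(i-1)·M_(i-1) + 2(h_(i-1)+h_i)·M_i + h_i·M_(i+1) = 6(Δ_i − Δ_(i-1)) read
  2·M_0 + 8·M_1 + 2·M_2 = 6(Δ_1 - Δ_0) = 21
  2·M_1 + 6·M_2 + 1·M_3 = 6(Δ_2 - Δ_1) = -48
Natural end conditions: M_0 = M_3 = 0.
Solving the tridiagonal system: M_0 = 0, M_1 = 111/22, M_2 = -213/22, M_3 = 0.
On [0, 2], g'(x) = b_0 + 2c_0·x + 3d_0·x² with b_0 = Δ_0 - h_0(2M_0 + M_1)/6 = -24/11, c_0 = M_0/2 = 0, d_0 = (M_1 - M_0)/(6h_0) = 37/88. So g'(0) = -24/11.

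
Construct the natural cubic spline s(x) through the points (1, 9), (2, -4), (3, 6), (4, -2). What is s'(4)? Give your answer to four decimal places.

With M_i denoting the second derivative at x_i, h_i = 1, 1, 1, and Δ_i = (y_(i+1) − y_i)/h_i = -13, 10, -8:
  1·M_0 + 4·M_1 + 1·M_2 = 6(Δ_1 - Δ_0) = 138
  1·M_1 + 4·M_2 + 1·M_3 = 6(Δ_2 - Δ_1) = -108
Natural end conditions: M_0 = M_3 = 0.
Forward elimination and back-substitution give M_0 = 0, M_1 = 44, M_2 = -38, M_3 = 0.
On [3, 4], s'(x) = b_2 + 2c_2·(x - 3) + 3d_2·(x - 3)² with b_2 = Δ_2 - h_2(2M_2 + M_3)/6 = 14/3, c_2 = M_2/2 = -19, d_2 = (M_3 - M_2)/(6h_2) = 19/3. So s'(4) = -43/3.

-14.3333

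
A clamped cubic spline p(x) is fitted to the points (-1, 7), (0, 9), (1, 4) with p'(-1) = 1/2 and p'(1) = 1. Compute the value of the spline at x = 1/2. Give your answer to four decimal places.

6.0469

With m_i denoting the second derivative at x_i, h_i = 1, 1, and Δ_i = (y_(i+1) − y_i)/h_i = 2, -5:
  1·m_0 + 4·m_1 + 1·m_2 = 6(Δ_1 - Δ_0) = -42
Clamped end conditions give two more equations: 2h_0·m_0 + h_0·m_1 = 6(Δ_0 - p'(-1)) = 9 and h_1·m_1 + 2h_1·m_2 = 6(p'(1) - Δ_1) = 36.
Hence m_0 = 61/4, m_1 = -43/2, m_2 = 115/4.
On [0, 1], p(x) = 9 - 21/8·x - 43/4·x² + 67/8·x³.
With x = 1/2: p(1/2) = 387/64.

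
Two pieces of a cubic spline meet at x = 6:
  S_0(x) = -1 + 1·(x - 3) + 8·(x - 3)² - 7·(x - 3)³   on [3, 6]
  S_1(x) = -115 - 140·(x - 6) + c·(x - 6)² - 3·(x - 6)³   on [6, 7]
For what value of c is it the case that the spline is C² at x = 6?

S_0''(x) = 16 - 42·(x - 3), so S_0''(6) = -110. On the right, S_1''(6) = 2c, so c = -55.

-55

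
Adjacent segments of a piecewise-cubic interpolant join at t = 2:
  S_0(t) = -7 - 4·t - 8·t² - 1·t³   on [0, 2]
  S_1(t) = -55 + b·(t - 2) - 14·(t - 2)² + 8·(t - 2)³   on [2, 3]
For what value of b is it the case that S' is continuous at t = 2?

S_0'(t) = -4 - 16·t - 3·t², so S_0'(2) = -48. On the right, S_1'(2) = b, so b = -48.

-48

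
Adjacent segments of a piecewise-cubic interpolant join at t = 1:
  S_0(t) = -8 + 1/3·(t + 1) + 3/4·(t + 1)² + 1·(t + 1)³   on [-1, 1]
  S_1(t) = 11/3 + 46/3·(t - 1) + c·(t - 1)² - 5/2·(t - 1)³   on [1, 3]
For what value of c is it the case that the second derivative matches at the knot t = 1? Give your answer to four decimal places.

S_0''(t) = 3/2 + 6·(t + 1), so S_0''(1) = 27/2. On the right, S_1''(1) = 2c, so c = 27/4.

6.7500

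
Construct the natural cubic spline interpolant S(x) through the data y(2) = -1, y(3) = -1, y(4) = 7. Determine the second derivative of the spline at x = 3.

Let M_i = S''(x_i). Step sizes h_i = 1, 1; slopes of the chords Δ_i = (y_(i+1) - y_i)/h_i = 0, 8.
  1·M_0 + 4·M_1 + 1·M_2 = 6(Δ_1 - Δ_0) = 48
Natural end conditions: M_0 = M_2 = 0.
Solving: M_0 = 0, M_1 = 12, M_2 = 0.

12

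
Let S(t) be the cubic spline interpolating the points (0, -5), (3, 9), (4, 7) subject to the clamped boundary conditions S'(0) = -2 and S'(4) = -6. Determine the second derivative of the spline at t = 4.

Write M_i for S''(x_i). With h_i = 3, 1 and divided differences Δ_i = 14/3, -2, the continuity of S' gives the tridiagonal system
  3·M_0 + 8·M_1 + 1·M_2 = 6(Δ_1 - Δ_0) = -40
Clamped end conditions give two more equations: 2h_0·M_0 + h_0·M_1 = 6(Δ_0 - S'(0)) = 40 and h_1·M_1 + 2h_1·M_2 = 6(S'(4) - Δ_1) = -24.
Solving: M_0 = 32/3, M_1 = -8, M_2 = -8.

-8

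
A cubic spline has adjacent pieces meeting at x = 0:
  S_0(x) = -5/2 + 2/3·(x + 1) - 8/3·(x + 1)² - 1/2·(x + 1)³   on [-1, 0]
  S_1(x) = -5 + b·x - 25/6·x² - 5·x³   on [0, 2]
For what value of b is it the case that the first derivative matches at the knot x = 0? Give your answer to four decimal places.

S_0'(x) = 2/3 - 16/3·(x + 1) - 3/2·(x + 1)², so S_0'(0) = -37/6. On the right, S_1'(0) = b, so b = -37/6.

-6.1667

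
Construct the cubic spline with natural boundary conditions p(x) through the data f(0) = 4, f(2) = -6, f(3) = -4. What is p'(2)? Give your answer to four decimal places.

-0.3333

With M_i denoting the second derivative at x_i, h_i = 2, 1, and Δ_i = (y_(i+1) − y_i)/h_i = -5, 2:
  2·M_0 + 6·M_1 + 1·M_2 = 6(Δ_1 - Δ_0) = 42
Natural end conditions: M_0 = M_2 = 0.
Solving the tridiagonal system: M_0 = 0, M_1 = 7, M_2 = 0.
On [2, 3], p'(x) = b_1 + 2c_1·(x - 2) + 3d_1·(x - 2)² with b_1 = Δ_1 - h_1(2M_1 + M_2)/6 = -1/3, c_1 = M_1/2 = 7/2, d_1 = (M_2 - M_1)/(6h_1) = -7/6. So p'(2) = -1/3.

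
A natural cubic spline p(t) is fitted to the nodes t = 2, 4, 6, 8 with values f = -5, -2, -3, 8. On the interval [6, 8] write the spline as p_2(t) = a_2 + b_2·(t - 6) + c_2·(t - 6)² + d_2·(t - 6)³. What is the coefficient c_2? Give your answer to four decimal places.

2.6000

Put M_i = p'' at the i-th knot. Here h = (2, 2, 2) and Δ = (3/2, -1/2, 11/2), so the interior equations h_(i-1)·M_(i-1) + 2(h_(i-1)+h_i)·M_i + h_i·M_(i+1) = 6(Δ_i − Δ_(i-1)) read
  2·M_0 + 8·M_1 + 2·M_2 = 6(Δ_1 - Δ_0) = -12
  2·M_1 + 8·M_2 + 2·M_3 = 6(Δ_2 - Δ_1) = 36
Natural end conditions: M_0 = M_3 = 0.
Hence M_0 = 0, M_1 = -14/5, M_2 = 26/5, M_3 = 0.
On [6, 8], with p_2(t) = a_2 + b_2·(t - 6) + c_2·(t - 6)² + d_2·(t - 6)³: c_2 = M_2/2 = 13/5, d_2 = (M_3 - M_2)/(6h_2) = -13/30, b_2 = Δ_2 - h_2(2M_2 + M_3)/6 = 61/30.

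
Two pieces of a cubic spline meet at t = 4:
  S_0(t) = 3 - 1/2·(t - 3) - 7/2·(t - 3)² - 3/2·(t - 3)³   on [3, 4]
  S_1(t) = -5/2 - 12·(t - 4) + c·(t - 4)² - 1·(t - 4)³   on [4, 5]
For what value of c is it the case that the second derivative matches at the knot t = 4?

S_0''(t) = -7 - 9·(t - 3), so S_0''(4) = -16. On the right, S_1''(4) = 2c, so c = -8.

-8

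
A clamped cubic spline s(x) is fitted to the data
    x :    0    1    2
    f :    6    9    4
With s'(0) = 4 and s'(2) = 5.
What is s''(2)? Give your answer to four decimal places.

With σ_i denoting the second derivative at x_i, h_i = 1, 1, and Δ_i = (y_(i+1) − y_i)/h_i = 3, -5:
  1·σ_0 + 4·σ_1 + 1·σ_2 = 6(Δ_1 - Δ_0) = -48
Clamped end conditions give two more equations: 2h_0·σ_0 + h_0·σ_1 = 6(Δ_0 - s'(0)) = -6 and h_1·σ_1 + 2h_1·σ_2 = 6(s'(2) - Δ_1) = 60.
Solving the tridiagonal system: σ_0 = 19/2, σ_1 = -25, σ_2 = 85/2.

42.5000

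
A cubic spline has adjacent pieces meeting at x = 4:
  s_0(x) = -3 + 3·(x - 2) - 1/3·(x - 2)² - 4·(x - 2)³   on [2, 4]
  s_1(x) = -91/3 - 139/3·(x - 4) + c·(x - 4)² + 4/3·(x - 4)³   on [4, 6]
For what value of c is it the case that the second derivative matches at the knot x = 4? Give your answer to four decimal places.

s_0''(x) = -2/3 - 24·(x - 2), so s_0''(4) = -146/3. On the right, s_1''(4) = 2c, so c = -73/3.

-24.3333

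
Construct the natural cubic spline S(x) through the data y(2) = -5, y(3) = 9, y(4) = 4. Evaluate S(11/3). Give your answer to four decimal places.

Write σ_i for S''(x_i). With h_i = 1, 1 and divided differences Δ_i = 14, -5, the continuity of S' gives the tridiagonal system
  1·σ_0 + 4·σ_1 + 1·σ_2 = 6(Δ_1 - Δ_0) = -114
Natural end conditions: σ_0 = σ_2 = 0.
Hence σ_0 = 0, σ_1 = -57/2, σ_2 = 0.
On [3, 4], S(x) = 9 + 9/2·(x - 3) - 57/4·(x - 3)² + 19/4·(x - 3)³.
With (x - 3) = 2/3: S(11/3) = 191/27.

7.0741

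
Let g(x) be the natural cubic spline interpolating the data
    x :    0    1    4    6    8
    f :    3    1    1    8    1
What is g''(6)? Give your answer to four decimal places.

-6.0560

Let M_i = g''(x_i). Step sizes h_i = 1, 3, 2, 2; slopes of the chords Δ_i = (y_(i+1) - y_i)/h_i = -2, 0, 7/2, -7/2.
  1·M_0 + 8·M_1 + 3·M_2 = 6(Δ_1 - Δ_0) = 12
  3·M_1 + 10·M_2 + 2·M_3 = 6(Δ_2 - Δ_1) = 21
  2·M_2 + 8·M_3 + 2·M_4 = 6(Δ_3 - Δ_2) = -42
Natural end conditions: M_0 = M_4 = 0.
Solving the tridiagonal system: M_0 = 0, M_1 = 39/134, M_2 = 216/67, M_3 = -1623/268, M_4 = 0.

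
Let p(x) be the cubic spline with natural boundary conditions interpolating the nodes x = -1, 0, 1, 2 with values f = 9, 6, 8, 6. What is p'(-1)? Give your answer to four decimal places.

Put σ_i = p'' at the i-th knot. Here h = (1, 1, 1) and Δ = (-3, 2, -2), so the interior equations h_(i-1)·σ_(i-1) + 2(h_(i-1)+h_i)·σ_i + h_i·σ_(i+1) = 6(Δ_i − Δ_(i-1)) read
  1·σ_0 + 4·σ_1 + 1·σ_2 = 6(Δ_1 - Δ_0) = 30
  1·σ_1 + 4·σ_2 + 1·σ_3 = 6(Δ_2 - Δ_1) = -24
Natural end conditions: σ_0 = σ_3 = 0.
Forward elimination and back-substitution give σ_0 = 0, σ_1 = 48/5, σ_2 = -42/5, σ_3 = 0.
On [-1, 0], p'(x) = b_0 + 2c_0·(x + 1) + 3d_0·(x + 1)² with b_0 = Δ_0 - h_0(2σ_0 + σ_1)/6 = -23/5, c_0 = σ_0/2 = 0, d_0 = (σ_1 - σ_0)/(6h_0) = 8/5. So p'(-1) = -23/5.

-4.6000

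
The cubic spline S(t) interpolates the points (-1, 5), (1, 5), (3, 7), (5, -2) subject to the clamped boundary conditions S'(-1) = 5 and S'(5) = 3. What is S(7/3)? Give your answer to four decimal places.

Put σ_i = S'' at the i-th knot. Here h = (2, 2, 2) and Δ = (0, 1, -9/2), so the interior equations h_(i-1)·σ_(i-1) + 2(h_(i-1)+h_i)·σ_i + h_i·σ_(i+1) = 6(Δ_i − Δ_(i-1)) read
  2·σ_0 + 8·σ_1 + 2·σ_2 = 6(Δ_1 - Δ_0) = 6
  2·σ_1 + 8·σ_2 + 2·σ_3 = 6(Δ_2 - Δ_1) = -33
Clamped end conditions give two more equations: 2h_0·σ_0 + h_0·σ_1 = 6(Δ_0 - S'(-1)) = -30 and h_2·σ_2 + 2h_2·σ_3 = 6(S'(5) - Δ_2) = 45.
Hence σ_0 = -311/30, σ_1 = 86/15, σ_2 = -287/30, σ_3 = 481/30.
On [1, 3], S(t) = 5 + 11/30·(t - 1) + 43/15·(t - 1)² - 51/40·(t - 1)³.
With (t - 1) = 4/3: S(7/3) = 1021/135.

7.5630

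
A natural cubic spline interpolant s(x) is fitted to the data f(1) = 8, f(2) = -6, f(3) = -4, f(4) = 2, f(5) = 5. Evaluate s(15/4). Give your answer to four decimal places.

0.7134

Write M_i for s''(x_i). With h_i = 1, 1, 1, 1 and divided differences Δ_i = -14, 2, 6, 3, the continuity of s' gives the tridiagonal system
  1·M_0 + 4·M_1 + 1·M_2 = 6(Δ_1 - Δ_0) = 96
  1·M_1 + 4·M_2 + 1·M_3 = 6(Δ_2 - Δ_1) = 24
  1·M_2 + 4·M_3 + 1·M_4 = 6(Δ_3 - Δ_2) = -18
Natural end conditions: M_0 = M_4 = 0.
Solving: M_0 = 0, M_1 = 663/28, M_2 = 9/7, M_3 = -135/28, M_4 = 0.
On [3, 4], s(x) = -4 + 51/8·(x - 3) + 9/14·(x - 3)² - 57/56·(x - 3)³.
With (x - 3) = 3/4: s(15/4) = 2557/3584.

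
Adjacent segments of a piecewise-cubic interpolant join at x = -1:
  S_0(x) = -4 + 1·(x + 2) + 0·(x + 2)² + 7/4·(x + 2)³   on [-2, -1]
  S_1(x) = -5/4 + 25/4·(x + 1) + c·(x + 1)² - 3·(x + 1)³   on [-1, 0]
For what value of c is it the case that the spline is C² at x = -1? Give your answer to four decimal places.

5.2500

S_0''(x) = 0 + 21/2·(x + 2), so S_0''(-1) = 21/2. On the right, S_1''(-1) = 2c, so c = 21/4.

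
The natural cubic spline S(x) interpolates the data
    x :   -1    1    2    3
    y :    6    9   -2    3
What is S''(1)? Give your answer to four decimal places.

With σ_i denoting the second derivative at x_i, h_i = 2, 1, 1, and Δ_i = (y_(i+1) − y_i)/h_i = 3/2, -11, 5:
  2·σ_0 + 6·σ_1 + 1·σ_2 = 6(Δ_1 - Δ_0) = -75
  1·σ_1 + 4·σ_2 + 1·σ_3 = 6(Δ_2 - Δ_1) = 96
Natural end conditions: σ_0 = σ_3 = 0.
Hence σ_0 = 0, σ_1 = -396/23, σ_2 = 651/23, σ_3 = 0.

-17.2174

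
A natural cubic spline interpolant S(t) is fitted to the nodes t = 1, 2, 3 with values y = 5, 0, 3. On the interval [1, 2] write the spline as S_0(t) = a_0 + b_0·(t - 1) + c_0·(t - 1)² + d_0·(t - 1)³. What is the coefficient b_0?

-7

With σ_i denoting the second derivative at x_i, h_i = 1, 1, and Δ_i = (y_(i+1) − y_i)/h_i = -5, 3:
  1·σ_0 + 4·σ_1 + 1·σ_2 = 6(Δ_1 - Δ_0) = 48
Natural end conditions: σ_0 = σ_2 = 0.
Solving the tridiagonal system: σ_0 = 0, σ_1 = 12, σ_2 = 0.
On [1, 2], with S_0(t) = a_0 + b_0·(t - 1) + c_0·(t - 1)² + d_0·(t - 1)³: c_0 = σ_0/2 = 0, d_0 = (σ_1 - σ_0)/(6h_0) = 2, b_0 = Δ_0 - h_0(2σ_0 + σ_1)/6 = -7.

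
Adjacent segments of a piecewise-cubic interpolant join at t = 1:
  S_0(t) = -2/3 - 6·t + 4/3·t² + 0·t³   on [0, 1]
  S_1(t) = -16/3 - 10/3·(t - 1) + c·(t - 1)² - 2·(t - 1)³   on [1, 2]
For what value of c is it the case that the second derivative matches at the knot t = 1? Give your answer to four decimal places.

S_0''(t) = 8/3 + 0·t, so S_0''(1) = 8/3. On the right, S_1''(1) = 2c, so c = 4/3.

1.3333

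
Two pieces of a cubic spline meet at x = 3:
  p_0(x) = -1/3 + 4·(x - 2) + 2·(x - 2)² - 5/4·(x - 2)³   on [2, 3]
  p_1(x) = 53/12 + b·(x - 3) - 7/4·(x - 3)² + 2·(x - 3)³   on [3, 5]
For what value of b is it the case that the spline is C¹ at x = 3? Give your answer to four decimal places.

p_0'(x) = 4 + 4·(x - 2) - 15/4·(x - 2)², so p_0'(3) = 17/4. On the right, p_1'(3) = b, so b = 17/4.

4.2500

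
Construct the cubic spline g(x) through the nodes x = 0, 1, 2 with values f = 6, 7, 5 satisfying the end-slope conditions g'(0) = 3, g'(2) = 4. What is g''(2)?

23

Write M_i for g''(x_i). With h_i = 1, 1 and divided differences Δ_i = 1, -2, the continuity of g' gives the tridiagonal system
  1·M_0 + 4·M_1 + 1·M_2 = 6(Δ_1 - Δ_0) = -18
Clamped end conditions give two more equations: 2h_0·M_0 + h_0·M_1 = 6(Δ_0 - g'(0)) = -12 and h_1·M_1 + 2h_1·M_2 = 6(g'(2) - Δ_1) = 36.
Solving the tridiagonal system: M_0 = -1, M_1 = -10, M_2 = 23.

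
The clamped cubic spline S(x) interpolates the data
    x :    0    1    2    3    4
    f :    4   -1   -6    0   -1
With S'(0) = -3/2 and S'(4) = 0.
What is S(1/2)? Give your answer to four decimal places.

2.2600

Let M_i = S''(x_i). Step sizes h_i = 1, 1, 1, 1; slopes of the chords Δ_i = (y_(i+1) - y_i)/h_i = -5, -5, 6, -1.
  1·M_0 + 4·M_1 + 1·M_2 = 6(Δ_1 - Δ_0) = 0
  1·M_1 + 4·M_2 + 1·M_3 = 6(Δ_2 - Δ_1) = 66
  1·M_2 + 4·M_3 + 1·M_4 = 6(Δ_3 - Δ_2) = -42
Clamped end conditions give two more equations: 2h_0·M_0 + h_0·M_1 = 6(Δ_0 - S'(0)) = -21 and h_3·M_3 + 2h_3·M_4 = 6(S'(4) - Δ_3) = 6.
Solving: M_0 = -495/56, M_1 = -93/28, M_2 = 177/8, M_3 = -537/28, M_4 = 705/56.
On [0, 1], S(x) = 4 - 3/2·x - 495/112·x² + 103/112·x³.
With x = 1/2: S(1/2) = 2025/896.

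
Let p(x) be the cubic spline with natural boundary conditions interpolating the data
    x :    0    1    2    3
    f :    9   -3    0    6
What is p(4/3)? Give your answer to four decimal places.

Let M_i = p''(x_i). Step sizes h_i = 1, 1, 1; slopes of the chords Δ_i = (y_(i+1) - y_i)/h_i = -12, 3, 6.
  1·M_0 + 4·M_1 + 1·M_2 = 6(Δ_1 - Δ_0) = 90
  1·M_1 + 4·M_2 + 1·M_3 = 6(Δ_2 - Δ_1) = 18
Natural end conditions: M_0 = M_3 = 0.
Forward elimination and back-substitution give M_0 = 0, M_1 = 114/5, M_2 = -6/5, M_3 = 0.
On [1, 2], p(x) = -3 - 22/5·(x - 1) + 57/5·(x - 1)² - 4·(x - 1)³.
With (x - 1) = 1/3: p(4/3) = -452/135.

-3.3481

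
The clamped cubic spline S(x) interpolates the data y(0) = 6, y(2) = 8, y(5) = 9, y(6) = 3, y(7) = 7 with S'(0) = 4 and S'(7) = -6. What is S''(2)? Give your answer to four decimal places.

Write M_i for S''(x_i). With h_i = 2, 3, 1, 1 and divided differences Δ_i = 1, 1/3, -6, 4, the continuity of S' gives the tridiagonal system
  2·M_0 + 10·M_1 + 3·M_2 = 6(Δ_1 - Δ_0) = -4
  3·M_1 + 8·M_2 + 1·M_3 = 6(Δ_2 - Δ_1) = -38
  1·M_2 + 4·M_3 + 1·M_4 = 6(Δ_3 - Δ_2) = 60
Clamped end conditions give two more equations: 2h_0·M_0 + h_0·M_1 = 6(Δ_0 - S'(0)) = -18 and h_3·M_3 + 2h_3·M_4 = 6(S'(7) - Δ_3) = -60.
Solving: M_0 = -1805/282, M_1 = 536/141, M_2 = -1373/141, M_3 = 4018/141, M_4 = -6239/141.

3.8014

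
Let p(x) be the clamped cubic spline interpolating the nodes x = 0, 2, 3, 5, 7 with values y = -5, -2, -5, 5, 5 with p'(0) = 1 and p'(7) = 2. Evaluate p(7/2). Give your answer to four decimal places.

Let σ_i = p''(x_i). Step sizes h_i = 2, 1, 2, 2; slopes of the chords Δ_i = (y_(i+1) - y_i)/h_i = 3/2, -3, 5, 0.
  2·σ_0 + 6·σ_1 + 1·σ_2 = 6(Δ_1 - Δ_0) = -27
  1·σ_1 + 6·σ_2 + 2·σ_3 = 6(Δ_2 - Δ_1) = 48
  2·σ_2 + 8·σ_3 + 2·σ_4 = 6(Δ_3 - Δ_2) = -30
Clamped end conditions give two more equations: 2h_0·σ_0 + h_0·σ_1 = 6(Δ_0 - p'(0)) = 3 and h_3·σ_3 + 2h_3·σ_4 = 6(p'(7) - Δ_3) = 12.
Solving: σ_0 = 1177/244, σ_1 = -497/61, σ_2 = 1493/122, σ_3 = -527/61, σ_4 = 893/122.
On [3, 5], p(x) = -5 - 17/61·(x - 3) + 1493/244·(x - 3)² - 849/488·(x - 3)³.
With (x - 3) = 1/2: p(7/2) = -14941/3904.

-3.8271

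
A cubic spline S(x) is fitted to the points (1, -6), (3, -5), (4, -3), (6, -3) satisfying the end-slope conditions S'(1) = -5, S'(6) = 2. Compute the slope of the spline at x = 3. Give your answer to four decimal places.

2.8438

Let M_i = S''(x_i). Step sizes h_i = 2, 1, 2; slopes of the chords Δ_i = (y_(i+1) - y_i)/h_i = 1/2, 2, 0.
  2·M_0 + 6·M_1 + 1·M_2 = 6(Δ_1 - Δ_0) = 9
  1·M_1 + 6·M_2 + 2·M_3 = 6(Δ_2 - Δ_1) = -12
Clamped end conditions give two more equations: 2h_0·M_0 + h_0·M_1 = 6(Δ_0 - S'(1)) = 33 and h_2·M_2 + 2h_2·M_3 = 6(S'(6) - Δ_2) = 12.
Solving: M_0 = 277/32, M_1 = -13/16, M_2 = -55/16, M_3 = 151/32.
On [3, 4], S'(x) = b_1 + 2c_1·(x - 3) + 3d_1·(x - 3)² with b_1 = Δ_1 - h_1(2M_1 + M_2)/6 = 91/32, c_1 = M_1/2 = -13/32, d_1 = (M_2 - M_1)/(6h_1) = -7/16. So S'(3) = 91/32.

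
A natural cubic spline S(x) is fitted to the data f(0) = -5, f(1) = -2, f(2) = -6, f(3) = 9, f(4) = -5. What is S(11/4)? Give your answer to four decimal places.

6.4102

Put M_i = S'' at the i-th knot. Here h = (1, 1, 1, 1) and Δ = (3, -4, 15, -14), so the interior equations h_(i-1)·M_(i-1) + 2(h_(i-1)+h_i)·M_i + h_i·M_(i+1) = 6(Δ_i − Δ_(i-1)) read
  1·M_0 + 4·M_1 + 1·M_2 = 6(Δ_1 - Δ_0) = -42
  1·M_1 + 4·M_2 + 1·M_3 = 6(Δ_2 - Δ_1) = 114
  1·M_2 + 4·M_3 + 1·M_4 = 6(Δ_3 - Δ_2) = -174
Natural end conditions: M_0 = M_4 = 0.
Solving the tridiagonal system: M_0 = 0, M_1 = -45/2, M_2 = 48, M_3 = -111/2, M_4 = 0.
On [2, 3], S(x) = -6 + 33/4·(x - 2) + 24·(x - 2)² - 69/4·(x - 2)³.
With (x - 2) = 3/4: S(11/4) = 1641/256.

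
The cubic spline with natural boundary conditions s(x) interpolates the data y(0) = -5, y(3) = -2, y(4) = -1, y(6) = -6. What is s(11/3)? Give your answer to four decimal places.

-1.1348

Put σ_i = s'' at the i-th knot. Here h = (3, 1, 2) and Δ = (1, 1, -5/2), so the interior equations h_(i-1)·σ_(i-1) + 2(h_(i-1)+h_i)·σ_i + h_i·σ_(i+1) = 6(Δ_i − Δ_(i-1)) read
  3·σ_0 + 8·σ_1 + 1·σ_2 = 6(Δ_1 - Δ_0) = 0
  1·σ_1 + 6·σ_2 + 2·σ_3 = 6(Δ_2 - Δ_1) = -21
Natural end conditions: σ_0 = σ_3 = 0.
Solving the tridiagonal system: σ_0 = 0, σ_1 = 21/47, σ_2 = -168/47, σ_3 = 0.
On [3, 4], s(x) = -2 + 68/47·(x - 3) + 21/94·(x - 3)² - 63/94·(x - 3)³.
With (x - 3) = 2/3: s(11/3) = -160/141.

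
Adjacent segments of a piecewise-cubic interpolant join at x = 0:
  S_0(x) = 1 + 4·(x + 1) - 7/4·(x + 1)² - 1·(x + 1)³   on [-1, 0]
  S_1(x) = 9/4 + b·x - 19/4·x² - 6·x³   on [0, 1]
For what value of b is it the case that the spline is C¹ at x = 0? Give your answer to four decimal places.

S_0'(x) = 4 - 7/2·(x + 1) - 3·(x + 1)², so S_0'(0) = -5/2. On the right, S_1'(0) = b, so b = -5/2.

-2.5000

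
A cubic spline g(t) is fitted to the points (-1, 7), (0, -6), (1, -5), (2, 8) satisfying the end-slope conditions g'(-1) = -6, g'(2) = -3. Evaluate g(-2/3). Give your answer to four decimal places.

With M_i denoting the second derivative at x_i, h_i = 1, 1, 1, and Δ_i = (y_(i+1) − y_i)/h_i = -13, 1, 13:
  1·M_0 + 4·M_1 + 1·M_2 = 6(Δ_1 - Δ_0) = 84
  1·M_1 + 4·M_2 + 1·M_3 = 6(Δ_2 - Δ_1) = 72
Clamped end conditions give two more equations: 2h_0·M_0 + h_0·M_1 = 6(Δ_0 - g'(-1)) = -42 and h_2·M_2 + 2h_2·M_3 = 6(g'(2) - Δ_2) = -96.
Forward elimination and back-substitution give M_0 = -32, M_1 = 22, M_2 = 28, M_3 = -62.
On [-1, 0], g(t) = 7 - 6·(t + 1) - 16·(t + 1)² + 9·(t + 1)³.
With (t + 1) = 1/3: g(-2/3) = 32/9.

3.5556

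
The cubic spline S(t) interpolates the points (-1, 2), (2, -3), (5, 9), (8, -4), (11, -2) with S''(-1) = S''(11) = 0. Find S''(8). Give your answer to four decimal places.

4.0714

Let M_i = S''(x_i). Step sizes h_i = 3, 3, 3, 3; slopes of the chords Δ_i = (y_(i+1) - y_i)/h_i = -5/3, 4, -13/3, 2/3.
  3·M_0 + 12·M_1 + 3·M_2 = 6(Δ_1 - Δ_0) = 34
  3·M_1 + 12·M_2 + 3·M_3 = 6(Δ_2 - Δ_1) = -50
  3·M_2 + 12·M_3 + 3·M_4 = 6(Δ_3 - Δ_2) = 30
Natural end conditions: M_0 = M_4 = 0.
Solving the tridiagonal system: M_0 = 0, M_1 = 185/42, M_2 = -44/7, M_3 = 57/14, M_4 = 0.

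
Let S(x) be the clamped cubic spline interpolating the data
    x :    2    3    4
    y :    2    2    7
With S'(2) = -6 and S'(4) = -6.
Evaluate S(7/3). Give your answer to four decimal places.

0.6111

Put M_i = S'' at the i-th knot. Here h = (1, 1) and Δ = (0, 5), so the interior equations h_(i-1)·M_(i-1) + 2(h_(i-1)+h_i)·M_i + h_i·M_(i+1) = 6(Δ_i − Δ_(i-1)) read
  1·M_0 + 4·M_1 + 1·M_2 = 6(Δ_1 - Δ_0) = 30
Clamped end conditions give two more equations: 2h_0·M_0 + h_0·M_1 = 6(Δ_0 - S'(2)) = 36 and h_1·M_1 + 2h_1·M_2 = 6(S'(4) - Δ_1) = -66.
Forward elimination and back-substitution give M_0 = 21/2, M_1 = 15, M_2 = -81/2.
On [2, 3], S(x) = 2 - 6·(x - 2) + 21/4·(x - 2)² + 3/4·(x - 2)³.
With (x - 2) = 1/3: S(7/3) = 11/18.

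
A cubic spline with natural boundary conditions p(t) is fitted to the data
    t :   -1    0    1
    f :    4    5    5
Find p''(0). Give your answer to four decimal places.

With σ_i denoting the second derivative at x_i, h_i = 1, 1, and Δ_i = (y_(i+1) − y_i)/h_i = 1, 0:
  1·σ_0 + 4·σ_1 + 1·σ_2 = 6(Δ_1 - Δ_0) = -6
Natural end conditions: σ_0 = σ_2 = 0.
Solving the tridiagonal system: σ_0 = 0, σ_1 = -3/2, σ_2 = 0.

-1.5000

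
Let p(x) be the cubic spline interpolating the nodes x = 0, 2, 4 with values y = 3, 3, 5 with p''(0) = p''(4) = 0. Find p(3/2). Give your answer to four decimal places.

2.8359

Write M_i for p''(x_i). With h_i = 2, 2 and divided differences Δ_i = 0, 1, the continuity of p' gives the tridiagonal system
  2·M_0 + 8·M_1 + 2·M_2 = 6(Δ_1 - Δ_0) = 6
Natural end conditions: M_0 = M_2 = 0.
Solving the tridiagonal system: M_0 = 0, M_1 = 3/4, M_2 = 0.
On [0, 2], p(x) = 3 - 1/4·x + 0·x² + 1/16·x³.
With x = 3/2: p(3/2) = 363/128.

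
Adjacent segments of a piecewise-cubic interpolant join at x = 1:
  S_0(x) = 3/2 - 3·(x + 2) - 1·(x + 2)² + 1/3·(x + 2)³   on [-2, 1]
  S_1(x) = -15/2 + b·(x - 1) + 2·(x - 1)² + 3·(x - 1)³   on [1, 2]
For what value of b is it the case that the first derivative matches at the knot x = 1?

S_0'(x) = -3 - 2·(x + 2) + 1·(x + 2)², so S_0'(1) = 0. On the right, S_1'(1) = b, so b = 0.

0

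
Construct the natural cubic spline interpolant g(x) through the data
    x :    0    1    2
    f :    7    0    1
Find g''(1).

12

With σ_i denoting the second derivative at x_i, h_i = 1, 1, and Δ_i = (y_(i+1) − y_i)/h_i = -7, 1:
  1·σ_0 + 4·σ_1 + 1·σ_2 = 6(Δ_1 - Δ_0) = 48
Natural end conditions: σ_0 = σ_2 = 0.
Forward elimination and back-substitution give σ_0 = 0, σ_1 = 12, σ_2 = 0.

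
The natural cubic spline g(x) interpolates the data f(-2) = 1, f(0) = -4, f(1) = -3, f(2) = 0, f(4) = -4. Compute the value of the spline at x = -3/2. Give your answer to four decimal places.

-0.7010

Write M_i for g''(x_i). With h_i = 2, 1, 1, 2 and divided differences Δ_i = -5/2, 1, 3, -2, the continuity of g' gives the tridiagonal system
  2·M_0 + 6·M_1 + 1·M_2 = 6(Δ_1 - Δ_0) = 21
  1·M_1 + 4·M_2 + 1·M_3 = 6(Δ_2 - Δ_1) = 12
  1·M_2 + 6·M_3 + 2·M_4 = 6(Δ_3 - Δ_2) = -30
Natural end conditions: M_0 = M_4 = 0.
Solving the tridiagonal system: M_0 = 0, M_1 = 127/44, M_2 = 81/22, M_3 = -247/44, M_4 = 0.
On [-2, 0], g(x) = 1 - 457/132·(x + 2) + 0·(x + 2)² + 127/528·(x + 2)³.
With (x + 2) = 1/2: g(-3/2) = -987/1408.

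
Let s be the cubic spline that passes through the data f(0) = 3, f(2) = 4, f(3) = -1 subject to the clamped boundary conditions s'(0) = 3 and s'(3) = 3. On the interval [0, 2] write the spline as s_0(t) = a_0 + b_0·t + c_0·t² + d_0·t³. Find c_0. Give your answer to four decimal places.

Write M_i for s''(x_i). With h_i = 2, 1 and divided differences Δ_i = 1/2, -5, the continuity of s' gives the tridiagonal system
  2·M_0 + 6·M_1 + 1·M_2 = 6(Δ_1 - Δ_0) = -33
Clamped end conditions give two more equations: 2h_0·M_0 + h_0·M_1 = 6(Δ_0 - s'(0)) = -15 and h_1·M_1 + 2h_1·M_2 = 6(s'(3) - Δ_1) = 48.
Forward elimination and back-substitution give M_0 = 7/4, M_1 = -11, M_2 = 59/2.
On [0, 2], with s_0(t) = a_0 + b_0·t + c_0·t² + d_0·t³: c_0 = M_0/2 = 7/8, d_0 = (M_1 - M_0)/(6h_0) = -17/16, b_0 = Δ_0 - h_0(2M_0 + M_1)/6 = 3.

0.8750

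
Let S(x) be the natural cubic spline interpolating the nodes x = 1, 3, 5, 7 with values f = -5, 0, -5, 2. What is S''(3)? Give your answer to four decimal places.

-5.2000

Put M_i = S'' at the i-th knot. Here h = (2, 2, 2) and Δ = (5/2, -5/2, 7/2), so the interior equations h_(i-1)·M_(i-1) + 2(h_(i-1)+h_i)·M_i + h_i·M_(i+1) = 6(Δ_i − Δ_(i-1)) read
  2·M_0 + 8·M_1 + 2·M_2 = 6(Δ_1 - Δ_0) = -30
  2·M_1 + 8·M_2 + 2·M_3 = 6(Δ_2 - Δ_1) = 36
Natural end conditions: M_0 = M_3 = 0.
Hence M_0 = 0, M_1 = -26/5, M_2 = 29/5, M_3 = 0.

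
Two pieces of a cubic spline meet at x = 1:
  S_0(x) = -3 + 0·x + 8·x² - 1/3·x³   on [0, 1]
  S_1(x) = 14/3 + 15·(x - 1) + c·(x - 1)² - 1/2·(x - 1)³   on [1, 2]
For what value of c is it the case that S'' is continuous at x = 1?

7

S_0''(x) = 16 - 2·x, so S_0''(1) = 14. On the right, S_1''(1) = 2c, so c = 7.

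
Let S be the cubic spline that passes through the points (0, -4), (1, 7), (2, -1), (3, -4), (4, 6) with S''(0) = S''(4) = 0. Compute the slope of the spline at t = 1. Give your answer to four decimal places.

With σ_i denoting the second derivative at x_i, h_i = 1, 1, 1, 1, and Δ_i = (y_(i+1) − y_i)/h_i = 11, -8, -3, 10:
  1·σ_0 + 4·σ_1 + 1·σ_2 = 6(Δ_1 - Δ_0) = -114
  1·σ_1 + 4·σ_2 + 1·σ_3 = 6(Δ_2 - Δ_1) = 30
  1·σ_2 + 4·σ_3 + 1·σ_4 = 6(Δ_3 - Δ_2) = 78
Natural end conditions: σ_0 = σ_4 = 0.
Solving the tridiagonal system: σ_0 = 0, σ_1 = -219/7, σ_2 = 78/7, σ_3 = 117/7, σ_4 = 0.
On [1, 2], S'(t) = b_1 + 2c_1·(t - 1) + 3d_1·(t - 1)² with b_1 = Δ_1 - h_1(2σ_1 + σ_2)/6 = 4/7, c_1 = σ_1/2 = -219/14, d_1 = (σ_2 - σ_1)/(6h_1) = 99/14. So S'(1) = 4/7.

0.5714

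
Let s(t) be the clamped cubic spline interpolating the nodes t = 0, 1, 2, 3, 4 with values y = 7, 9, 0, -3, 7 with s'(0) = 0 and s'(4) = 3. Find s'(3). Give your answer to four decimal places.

Write M_i for s''(x_i). With h_i = 1, 1, 1, 1 and divided differences Δ_i = 2, -9, -3, 10, the continuity of s' gives the tridiagonal system
  1·M_0 + 4·M_1 + 1·M_2 = 6(Δ_1 - Δ_0) = -66
  1·M_1 + 4·M_2 + 1·M_3 = 6(Δ_2 - Δ_1) = 36
  1·M_2 + 4·M_3 + 1·M_4 = 6(Δ_3 - Δ_2) = 78
Clamped end conditions give two more equations: 2h_0·M_0 + h_0·M_1 = 6(Δ_0 - s'(0)) = 12 and h_3·M_3 + 2h_3·M_4 = 6(s'(4) - Δ_3) = -42.
Solving the tridiagonal system: M_0 = 489/28, M_1 = -321/14, M_2 = 33/4, M_3 = 363/14, M_4 = -951/28.
On [3, 4], s'(t) = b_3 + 2c_3·(t - 3) + 3d_3·(t - 3)² with b_3 = Δ_3 - h_3(2M_3 + M_4)/6 = 393/56, c_3 = M_3/2 = 363/28, d_3 = (M_4 - M_3)/(6h_3) = -559/56. So s'(3) = 393/56.

7.0179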